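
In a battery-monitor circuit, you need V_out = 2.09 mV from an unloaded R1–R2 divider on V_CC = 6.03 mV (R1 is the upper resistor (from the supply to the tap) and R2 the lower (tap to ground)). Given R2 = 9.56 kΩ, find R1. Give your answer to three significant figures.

R1 ≈ 18.0 kΩ

Required fraction k = V_out/V_CC = 0.3466.
Rearranging, R1 = R2·(1−k)/k = 9.56 × 1.885 = 18.02 kΩ.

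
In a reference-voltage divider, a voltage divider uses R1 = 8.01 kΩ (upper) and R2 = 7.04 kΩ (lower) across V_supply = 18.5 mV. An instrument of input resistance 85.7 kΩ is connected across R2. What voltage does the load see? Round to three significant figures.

First combine the lower leg with the load: R2 ‖ R_L = 6.506 kΩ.
Now apply the divider: V_out = 18.5 × 0.4482 = 8.291 mV.

V_out ≈ 8.29 mV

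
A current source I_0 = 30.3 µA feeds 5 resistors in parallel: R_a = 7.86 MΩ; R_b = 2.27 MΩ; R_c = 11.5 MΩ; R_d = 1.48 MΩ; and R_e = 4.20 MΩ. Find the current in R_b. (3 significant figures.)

Conductances: ΣG = 1/7.86 + 1/2.27 + 1/11.5 + 1/1.48 + 1/4.20 = 1.568 (1/MΩ).
Current divider: I(R_b) = I_0 · G_k/ΣG = 30.3 × (0.4405/1.568) = 30.3 × 0.2809 = 8.510 µA.

I ≈ 8.51 µA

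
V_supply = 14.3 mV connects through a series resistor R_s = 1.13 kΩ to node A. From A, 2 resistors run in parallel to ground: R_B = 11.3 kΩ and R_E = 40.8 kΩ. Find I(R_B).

I ≈ 1.12 µA

Equivalent of the parallel group: R_p = 8.849 kΩ.
V_A by voltage divider: V_A = 14.3 × 8.849/(1.13 + 8.849) = 12.68 mV.
I(R_B) = V_A / R_B = 12.68/11.3 = 1.122 µA.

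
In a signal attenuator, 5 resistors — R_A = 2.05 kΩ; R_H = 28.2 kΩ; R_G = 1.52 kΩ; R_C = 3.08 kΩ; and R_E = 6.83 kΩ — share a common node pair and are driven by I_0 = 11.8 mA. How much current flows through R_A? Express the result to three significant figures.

ΣG = 1/2.05 + 1/28.2 + 1/1.52 + 1/3.08 + 1/6.83 = 1.652.
By the current-divider rule, I = I_0 · G_k/ΣG = 11.8 × 0.2952 = 3.484 mA.

I ≈ 3.48 mA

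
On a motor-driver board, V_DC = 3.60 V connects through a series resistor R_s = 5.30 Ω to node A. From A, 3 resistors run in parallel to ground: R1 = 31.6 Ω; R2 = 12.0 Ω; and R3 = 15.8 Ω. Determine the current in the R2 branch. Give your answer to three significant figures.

Equivalent of the parallel group: R_p = 5.609 Ω.
Node voltage V_A = V_DC · R_p/(R_s + R_p) = 3.60 × 0.5142 = 1.851 V.
I(R2) = V_A / R2 = 1.851/12.0 = 0.1543 A.
(Equivalently: I_total = 0.3300 A, then current-divider fraction G_k/ΣG = 0.4675.)

I ≈ 0.154 A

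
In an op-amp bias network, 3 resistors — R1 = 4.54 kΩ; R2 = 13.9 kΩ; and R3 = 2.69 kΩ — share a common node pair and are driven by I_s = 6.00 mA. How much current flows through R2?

ΣG = 1/4.54 + 1/13.9 + 1/2.69 = 0.6640.
Current divider: I(R2) = I_s · G_k/ΣG = 6.00 × (0.07194/0.6640) = 6.00 × 0.1084 = 0.6501 mA.

I ≈ 0.650 mA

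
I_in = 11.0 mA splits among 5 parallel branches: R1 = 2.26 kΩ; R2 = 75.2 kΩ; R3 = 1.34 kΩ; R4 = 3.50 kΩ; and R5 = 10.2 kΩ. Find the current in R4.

Conductances: ΣG = 1/2.26 + 1/75.2 + 1/1.34 + 1/3.50 + 1/10.2 = 1.586 (1/kΩ).
By the current-divider rule, I = I_in · G_k/ΣG = 11.0 × 0.1802 = 1.982 mA.

I ≈ 1.98 mA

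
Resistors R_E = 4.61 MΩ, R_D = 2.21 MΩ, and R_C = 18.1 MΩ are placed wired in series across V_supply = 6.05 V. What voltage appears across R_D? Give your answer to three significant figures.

V ≈ 0.537 V

Series total: ΣR = 4.61 + 2.21 + 18.1 = 24.92 MΩ.
V = V_supply · R/ΣR = 6.05 × 0.08868 = 0.5365 V.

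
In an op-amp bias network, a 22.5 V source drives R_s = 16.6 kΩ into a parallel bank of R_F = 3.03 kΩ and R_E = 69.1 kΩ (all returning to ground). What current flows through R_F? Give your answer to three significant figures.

Parallel bank: R_p = 1/(1/3.03 + 1/69.1) = 2.903 kΩ.
V_A by voltage divider: V_A = 22.5 × 2.903/(16.6 + 2.903) = 3.349 V.
Branch current I = V_A/R_F = 3.349/3.03 = 1.105 mA.
(Equivalently: I_total = 1.154 mA, then current-divider fraction G_k/ΣG = 0.9580.)

I ≈ 1.11 mA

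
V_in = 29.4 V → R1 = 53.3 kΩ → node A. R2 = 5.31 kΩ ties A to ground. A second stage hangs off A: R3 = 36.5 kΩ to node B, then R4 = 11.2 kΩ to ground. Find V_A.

The second stage (R3 + R4 = 47.70 kΩ) loads node A in parallel with R2.
Effective lower resistance at A: R2 ‖ 47.70 = 4.778 kΩ.
V_A = 29.4 × 4.778/(53.3 + 4.778) = 2.419 V.

V_A ≈ 2.42 V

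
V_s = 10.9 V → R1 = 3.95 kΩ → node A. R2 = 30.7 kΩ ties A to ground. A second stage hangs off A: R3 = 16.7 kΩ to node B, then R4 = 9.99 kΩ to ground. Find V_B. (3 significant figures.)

V_B ≈ 3.20 V

The second stage (R3 + R4 = 26.69 kΩ) loads node A in parallel with R2.
R2 ‖ (R3+R4) = 14.28 kΩ.
So V_A = 10.9 × 0.7833 = 8.538 V.
Stage 2 is unloaded, so V_B = V_A · R4/(R3+R4) = 8.538 × 9.99/26.69 = 3.196 V.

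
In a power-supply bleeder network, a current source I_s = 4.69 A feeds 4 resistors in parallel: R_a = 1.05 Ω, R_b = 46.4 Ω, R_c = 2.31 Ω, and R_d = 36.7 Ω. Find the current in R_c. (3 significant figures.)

Conductances: ΣG = 1/1.05 + 1/46.4 + 1/2.31 + 1/36.7 = 1.434 (1/Ω).
By the current-divider rule, I = I_s · G_k/ΣG = 4.69 × 0.3019 = 1.416 A.

I ≈ 1.42 A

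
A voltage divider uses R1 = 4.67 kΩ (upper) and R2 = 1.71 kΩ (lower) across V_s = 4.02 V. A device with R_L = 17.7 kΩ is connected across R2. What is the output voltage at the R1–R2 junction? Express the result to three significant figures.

R2 ‖ R_L = (1.71 × 17.7)/(1.71 + 17.7) = 1.559 kΩ.
Voltage divider with the loaded lower leg: V_out = 4.02 × 1.559/(4.67 + 1.559) = 4.02 × 0.2503 = 1.006 V.

V_out ≈ 1.01 V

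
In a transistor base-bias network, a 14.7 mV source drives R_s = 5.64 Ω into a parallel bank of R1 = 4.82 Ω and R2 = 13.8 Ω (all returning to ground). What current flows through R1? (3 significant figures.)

Combine the parallel branches: R_p = (1/4.82 + 1/13.8)⁻¹ = 3.572 Ω.
V_A by voltage divider: V_A = 14.7 × 3.572/(5.64 + 3.572) = 5.700 mV.
I(R1) = V_A / R1 = 5.700/4.82 = 1.183 mA.

I ≈ 1.18 mA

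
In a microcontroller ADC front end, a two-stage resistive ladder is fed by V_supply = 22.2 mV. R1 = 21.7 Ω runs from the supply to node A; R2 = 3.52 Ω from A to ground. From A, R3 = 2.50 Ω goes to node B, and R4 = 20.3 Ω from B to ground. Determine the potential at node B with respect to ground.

V_B ≈ 2.44 mV

The second stage (R3 + R4 = 22.80 Ω) loads node A in parallel with R2.
R2 ‖ (R3+R4) = 3.049 Ω.
So V_A = 22.2 × 0.1232 = 2.735 mV.
V_B = V_A × 0.8904 = 2.435 mV.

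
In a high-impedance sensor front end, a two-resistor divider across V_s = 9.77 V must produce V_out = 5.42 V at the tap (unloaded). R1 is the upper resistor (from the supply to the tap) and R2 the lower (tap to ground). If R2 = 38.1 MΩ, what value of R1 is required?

R1 ≈ 30.6 MΩ

V_out/V_s = R2/(R1+R2) = 0.5548.
So R1 = R2 · (V_s/V_out − 1) = 38.1 × (9.77/5.42 − 1) = 38.1 × 0.8026 = 30.58 MΩ.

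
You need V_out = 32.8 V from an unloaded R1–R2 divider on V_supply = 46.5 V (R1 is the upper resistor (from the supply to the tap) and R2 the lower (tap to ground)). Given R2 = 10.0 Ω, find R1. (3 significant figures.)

V_out/V_supply = R2/(R1+R2) = 0.7054.
Rearranging, R1 = R2·(1−k)/k = 10.0 × 0.4177 = 4.177 Ω.

R1 ≈ 4.18 Ω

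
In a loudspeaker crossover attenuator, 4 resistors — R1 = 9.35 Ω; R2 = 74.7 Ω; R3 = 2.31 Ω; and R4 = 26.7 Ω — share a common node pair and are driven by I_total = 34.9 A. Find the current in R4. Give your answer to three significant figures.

I ≈ 2.21 A

Total conductance ΣG = 1/9.35 + 1/74.7 + 1/2.31 + 1/26.7 = 0.5907 (units of 1/Ω).
R4 takes the fraction G_k/ΣG = 0.03745/0.5907 = 0.06341, so I = 34.9 × 0.06341 = 2.213 A.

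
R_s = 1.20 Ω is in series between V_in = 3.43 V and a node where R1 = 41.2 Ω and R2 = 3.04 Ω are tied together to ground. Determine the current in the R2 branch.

I ≈ 0.792 A

Parallel bank: R_p = 1/(1/41.2 + 1/3.04) = 2.831 Ω.
Node voltage V_A = V_in · R_p/(R_s + R_p) = 3.43 × 0.7023 = 2.409 V.
Branch current I = V_A/R2 = 2.409/3.04 = 0.7924 A.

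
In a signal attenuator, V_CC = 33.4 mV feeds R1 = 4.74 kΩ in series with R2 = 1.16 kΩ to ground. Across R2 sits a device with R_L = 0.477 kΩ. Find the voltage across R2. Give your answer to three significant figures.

First combine the lower leg with the load: R2 ‖ R_L = 0.3380 kΩ.
Then V_out = V_CC · R2'/(R1 + R2') = 33.4 × 0.3380/5.078 = 2.223 mV.

V_out ≈ 2.22 mV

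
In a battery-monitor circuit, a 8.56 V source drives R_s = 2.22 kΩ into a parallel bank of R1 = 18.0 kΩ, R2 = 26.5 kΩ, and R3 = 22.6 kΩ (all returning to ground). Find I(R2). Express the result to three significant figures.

I ≈ 0.247 mA

Parallel bank: R_p = 1/(1/18.0 + 1/26.5 + 1/22.6) = 7.271 kΩ.
V_A by voltage divider: V_A = 8.56 × 7.271/(2.22 + 7.271) = 6.558 V.
Branch current I = V_A/R2 = 6.558/26.5 = 0.2475 mA.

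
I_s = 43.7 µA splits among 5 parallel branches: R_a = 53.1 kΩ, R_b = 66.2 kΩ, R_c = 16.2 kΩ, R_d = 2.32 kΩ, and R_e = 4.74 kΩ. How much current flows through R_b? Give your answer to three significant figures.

Conductances: ΣG = 1/53.1 + 1/66.2 + 1/16.2 + 1/2.32 + 1/4.74 = 0.7377 (1/kΩ).
R_b takes the fraction G_k/ΣG = 0.01511/0.7377 = 0.02048, so I = 43.7 × 0.02048 = 0.8949 µA.

I ≈ 0.895 µA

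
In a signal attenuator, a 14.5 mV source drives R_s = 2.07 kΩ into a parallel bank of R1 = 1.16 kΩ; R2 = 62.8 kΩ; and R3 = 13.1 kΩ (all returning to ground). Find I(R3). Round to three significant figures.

Equivalent of the parallel group: R_p = 1.048 kΩ.
Node voltage V_A = V_DC · R_p/(R_s + R_p) = 14.5 × 0.3361 = 4.873 mV.
Branch current I = V_A/R3 = 4.873/13.1 = 0.3720 µA.

I ≈ 0.372 µA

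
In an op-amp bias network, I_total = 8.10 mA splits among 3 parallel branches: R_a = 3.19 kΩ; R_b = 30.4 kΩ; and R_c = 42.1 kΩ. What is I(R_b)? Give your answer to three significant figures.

I ≈ 0.720 mA

ΣG = 1/3.19 + 1/30.4 + 1/42.1 = 0.3701.
Current divider: I(R_b) = I_total · G_k/ΣG = 8.10 × (0.03289/0.3701) = 8.10 × 0.08887 = 0.7199 mA.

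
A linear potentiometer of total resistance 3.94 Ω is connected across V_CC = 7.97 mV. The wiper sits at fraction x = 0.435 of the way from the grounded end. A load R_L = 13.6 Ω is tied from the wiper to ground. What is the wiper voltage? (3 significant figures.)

V_out ≈ 3.24 mV

The pot divides into 2.226 Ω above the wiper and 1.714 Ω below.
(x·R_p) ‖ R_L = 1.522 Ω.
Loaded-divider output: V_out = 7.97 × 0.4061 = 3.237 mV.
(Unloaded: V_out = x·V_CC = 3.47 mV.)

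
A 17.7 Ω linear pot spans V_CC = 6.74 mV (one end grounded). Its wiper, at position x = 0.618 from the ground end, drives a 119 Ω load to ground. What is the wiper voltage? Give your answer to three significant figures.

V_out ≈ 4.02 mV

The pot divides into 6.761 Ω above the wiper and 10.94 Ω below.
R_L loads the lower segment: effective lower R = 10.02 Ω.
Loaded-divider output: V_out = 6.74 × 0.5970 = 4.024 mV.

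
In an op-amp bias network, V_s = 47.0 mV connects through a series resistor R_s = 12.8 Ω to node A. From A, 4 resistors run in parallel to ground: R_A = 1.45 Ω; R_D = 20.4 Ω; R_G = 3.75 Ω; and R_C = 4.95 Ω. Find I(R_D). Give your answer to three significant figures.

I ≈ 0.140 mA

Parallel bank: R_p = 1/(1/1.45 + 1/20.4 + 1/3.75 + 1/4.95) = 0.8283 Ω.
V_A by voltage divider: V_A = 47.0 × 0.8283/(12.8 + 0.8283) = 2.856 mV.
I(R_D) = V_A / R_D = 2.856/20.4 = 0.1400 mA.
(Check via current divider: I_total = 3.449 mA; share G_k/ΣG = 0.04060 → same result.)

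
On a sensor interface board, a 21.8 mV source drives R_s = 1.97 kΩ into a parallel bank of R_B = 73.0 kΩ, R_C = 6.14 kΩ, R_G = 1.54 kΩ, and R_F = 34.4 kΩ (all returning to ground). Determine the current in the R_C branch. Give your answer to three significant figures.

I ≈ 1.32 µA

Equivalent of the parallel group: R_p = 1.170 kΩ.
V_A = 21.8 × 1.170/3.140 = 8.121 mV.
I(R_C) = V_A / R_C = 8.121/6.14 = 1.323 µA.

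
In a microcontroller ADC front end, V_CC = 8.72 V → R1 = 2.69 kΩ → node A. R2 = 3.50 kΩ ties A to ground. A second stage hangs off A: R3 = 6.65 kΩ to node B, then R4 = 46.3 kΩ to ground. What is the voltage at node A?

Node A sees R2 in parallel with the series input of stage 2, R3 + R4 = 52.95 kΩ.
R2 ‖ (R3+R4) = 3.283 kΩ.
First divider: V_A = V_CC · 3.283/(2.69 + 3.283) = 4.793 V.

V_A ≈ 4.79 V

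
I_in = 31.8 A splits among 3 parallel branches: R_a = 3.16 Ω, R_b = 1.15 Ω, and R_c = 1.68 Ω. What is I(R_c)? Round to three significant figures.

I ≈ 10.6 A

Conductances: ΣG = 1/3.16 + 1/1.15 + 1/1.68 = 1.781 (1/Ω).
R_c takes the fraction G_k/ΣG = 0.5952/1.781 = 0.3342, so I = 31.8 × 0.3342 = 10.63 A.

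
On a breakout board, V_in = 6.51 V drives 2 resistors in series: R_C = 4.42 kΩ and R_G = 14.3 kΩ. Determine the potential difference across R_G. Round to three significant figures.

V ≈ 4.97 V

ΣR = 4.42 + 14.3 = 18.72 kΩ.
V = V_in · R/ΣR = 6.51 × 0.7639 = 4.973 V.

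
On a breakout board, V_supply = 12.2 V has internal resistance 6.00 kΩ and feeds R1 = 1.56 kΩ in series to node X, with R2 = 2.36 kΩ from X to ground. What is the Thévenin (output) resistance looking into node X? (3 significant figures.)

R1' = 6.00 + 1.56 = 7.560 kΩ (source resistance + R1).
Looking into X with the source shorted: R_th = R1'·R2/(R1'+R2) = 7.560 × 2.36/9.920 = 1.799 kΩ.

R_th ≈ 1.80 kΩ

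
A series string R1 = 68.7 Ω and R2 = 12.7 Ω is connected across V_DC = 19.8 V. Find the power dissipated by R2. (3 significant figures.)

P ≈ 0.751 W

ΣR = 81.40 Ω → I = 19.8/81.40 = 0.2432 A.
P(R2) = I²·R2 = (0.2432)² × 12.7 = 0.7514 W.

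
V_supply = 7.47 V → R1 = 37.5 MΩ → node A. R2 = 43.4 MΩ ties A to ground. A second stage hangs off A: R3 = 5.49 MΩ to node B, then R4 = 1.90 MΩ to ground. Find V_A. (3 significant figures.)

V_A ≈ 1.08 V

The second stage (R3 + R4 = 7.390 MΩ) loads node A in parallel with R2.
Effective lower resistance at A: R2 ‖ 7.390 = 6.315 MΩ.
First divider: V_A = V_supply · 6.315/(37.5 + 6.315) = 1.077 V.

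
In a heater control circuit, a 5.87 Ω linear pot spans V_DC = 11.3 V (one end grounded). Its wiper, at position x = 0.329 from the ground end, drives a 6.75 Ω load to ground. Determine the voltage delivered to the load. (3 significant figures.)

V_out ≈ 3.12 V

The pot divides into 3.939 Ω above the wiper and 1.931 Ω below.
Lower segment in parallel with the load: 1.931 ‖ 6.75 = 1.502 Ω.
Then V_out = V_DC · 1.502/(3.939 + 1.502) = 3.119 V.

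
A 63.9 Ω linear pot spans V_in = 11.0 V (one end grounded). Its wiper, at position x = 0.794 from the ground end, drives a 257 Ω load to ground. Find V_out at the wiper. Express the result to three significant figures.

V_out ≈ 8.39 V

Split the track: R_lower = x·R_p = 50.74 Ω, R_upper = (1−x)·R_p = 13.16 Ω.
R_L loads the lower segment: effective lower R = 42.37 Ω.
Loaded-divider output: V_out = 11.0 × 0.7630 = 8.393 V.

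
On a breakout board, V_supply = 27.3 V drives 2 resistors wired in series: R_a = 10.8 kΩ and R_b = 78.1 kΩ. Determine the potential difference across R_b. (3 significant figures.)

V ≈ 24.0 V

Series total: ΣR = 10.8 + 78.1 = 88.90 kΩ.
By the voltage-divider rule, V = 27.3 × 78.10/88.90 = 23.98 V.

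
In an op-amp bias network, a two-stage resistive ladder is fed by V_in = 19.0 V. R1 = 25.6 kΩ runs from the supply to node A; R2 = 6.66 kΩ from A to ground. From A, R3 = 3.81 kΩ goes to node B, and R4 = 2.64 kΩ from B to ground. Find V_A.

V_A ≈ 2.16 V

The second stage (R3 + R4 = 6.450 kΩ) loads node A in parallel with R2.
R2 ‖ (R3+R4) = 3.277 kΩ.
V_A = 19.0 × 3.277/(25.6 + 3.277) = 2.156 V.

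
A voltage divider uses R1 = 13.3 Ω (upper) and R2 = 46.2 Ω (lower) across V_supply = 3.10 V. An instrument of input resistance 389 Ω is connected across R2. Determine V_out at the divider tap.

V_out ≈ 2.34 V

The load sits in parallel with R2, giving an effective lower resistance R2' = R2·R_L/(R2+R_L) = 41.30 Ω.
Now apply the divider: V_out = 3.10 × 0.7564 = 2.345 V.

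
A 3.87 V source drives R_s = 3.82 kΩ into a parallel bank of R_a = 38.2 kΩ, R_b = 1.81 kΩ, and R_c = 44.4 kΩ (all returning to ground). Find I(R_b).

I ≈ 0.649 mA

Combine the parallel branches: R_p = (1/38.2 + 1/1.81 + 1/44.4)⁻¹ = 1.663 kΩ.
V_A = 3.87 × 1.663/5.483 = 1.174 V.
Branch current I = V_A/R_b = 1.174/1.81 = 0.6486 mA.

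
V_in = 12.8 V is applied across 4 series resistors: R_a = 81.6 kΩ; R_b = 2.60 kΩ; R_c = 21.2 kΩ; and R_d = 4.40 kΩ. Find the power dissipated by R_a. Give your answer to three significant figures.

P ≈ 1.11 mW

Series current I = V_in/ΣR = 12.8/109.8 = 0.1166 mA.
P(R_a) = I²·R_a = (0.1166)² × 81.6 = 1.109 mW.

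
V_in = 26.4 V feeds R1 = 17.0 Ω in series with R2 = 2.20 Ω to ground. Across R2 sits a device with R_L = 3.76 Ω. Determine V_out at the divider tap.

V_out ≈ 1.99 V

The load sits in parallel with R2, giving an effective lower resistance R2' = R2·R_L/(R2+R_L) = 1.388 Ω.
Now apply the divider: V_out = 26.4 × 0.07548 = 1.993 V.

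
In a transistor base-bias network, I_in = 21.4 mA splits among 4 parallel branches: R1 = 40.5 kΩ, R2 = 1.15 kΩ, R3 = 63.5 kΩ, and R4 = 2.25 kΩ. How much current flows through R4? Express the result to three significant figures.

I ≈ 7.02 mA

Total conductance ΣG = 1/40.5 + 1/1.15 + 1/63.5 + 1/2.25 = 1.354 (units of 1/kΩ).
By the current-divider rule, I = I_in · G_k/ΣG = 21.4 × 0.3281 = 7.022 mA.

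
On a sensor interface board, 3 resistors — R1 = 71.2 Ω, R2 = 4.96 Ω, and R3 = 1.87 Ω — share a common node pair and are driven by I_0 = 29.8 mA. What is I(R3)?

ΣG = 1/71.2 + 1/4.96 + 1/1.87 = 0.7504.
By the current-divider rule, I = I_0 · G_k/ΣG = 29.8 × 0.7126 = 21.24 mA.

I ≈ 21.2 mA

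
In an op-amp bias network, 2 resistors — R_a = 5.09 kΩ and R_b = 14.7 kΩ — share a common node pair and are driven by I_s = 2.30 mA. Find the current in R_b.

With just two branches, the current splits inversely with resistance.
I(R_b) = 2.30 × 5.09/(5.09 + 14.7) = 2.30 × 0.2572 = 0.5916 mA.

I ≈ 0.592 mA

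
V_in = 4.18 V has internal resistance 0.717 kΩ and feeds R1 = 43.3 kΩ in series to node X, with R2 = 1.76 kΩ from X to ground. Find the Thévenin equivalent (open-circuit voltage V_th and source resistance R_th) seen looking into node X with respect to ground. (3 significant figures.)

V_th ≈ 0.161 V, R_th ≈ 1.69 kΩ

R1' = 0.717 + 43.3 = 44.02 kΩ (source resistance + R1).
Open-circuit (no load on X): V_th = V_in · R2/(R1' + R2) = 4.18 × 1.76/(44.02 + 1.76) = 0.1607 V.
With V_in suppressed (replaced by a short), R_th = R1' ‖ R2 = (44.02 × 1.76)/(44.02 + 1.76) = 1.692 kΩ.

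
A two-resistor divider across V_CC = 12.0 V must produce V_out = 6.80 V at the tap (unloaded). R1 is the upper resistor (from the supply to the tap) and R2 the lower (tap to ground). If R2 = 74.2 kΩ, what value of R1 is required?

R1 ≈ 56.7 kΩ

V_out/V_CC = R2/(R1+R2) = 0.5667.
R1 = R2·(1/k − 1) = 74.2 × 0.7647 = 56.74 kΩ.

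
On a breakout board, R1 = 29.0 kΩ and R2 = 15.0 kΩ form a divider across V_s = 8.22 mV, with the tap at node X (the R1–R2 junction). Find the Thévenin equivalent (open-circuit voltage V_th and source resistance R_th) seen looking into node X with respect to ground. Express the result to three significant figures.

V_th ≈ 2.80 mV, R_th ≈ 9.89 kΩ

V_th is the unloaded tap voltage: V_s · R2/(R1+R2) = 8.22 × 0.3409 = 2.802 mV.
Zeroing V_s shorts the top of R1 to ground, so R_th = R1 ‖ R2 = 9.886 kΩ.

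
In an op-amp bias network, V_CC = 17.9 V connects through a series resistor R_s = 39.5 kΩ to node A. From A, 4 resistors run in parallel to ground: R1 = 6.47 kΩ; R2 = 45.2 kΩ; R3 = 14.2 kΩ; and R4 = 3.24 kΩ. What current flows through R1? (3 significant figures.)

Combine the parallel branches: R_p = (1/6.47 + 1/45.2 + 1/14.2 + 1/3.24)⁻¹ = 1.799 kΩ.
Node voltage V_A = V_CC · R_p/(R_s + R_p) = 17.9 × 0.04357 = 0.7799 V.
Branch current I = V_A/R1 = 0.7799/6.47 = 0.1205 mA.

I ≈ 0.121 mA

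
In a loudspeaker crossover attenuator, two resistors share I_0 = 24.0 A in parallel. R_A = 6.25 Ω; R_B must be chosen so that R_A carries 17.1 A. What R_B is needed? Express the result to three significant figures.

The fraction through R_A equals R_B/(R_A+R_B).
17.1/24.0 = R_B/(R_A + R_B) → R_B = R_A · (0.7125)/(1 − 0.7125) = 6.25 × 2.478 = 15.49 Ω.

R_B ≈ 15.5 Ω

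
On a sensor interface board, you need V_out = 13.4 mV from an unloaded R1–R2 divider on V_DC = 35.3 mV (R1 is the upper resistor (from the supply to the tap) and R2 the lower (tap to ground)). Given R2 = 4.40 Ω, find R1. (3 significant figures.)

R1 ≈ 7.19 Ω

The divider ratio is R2/(R1+R2) = 13.4/35.3 = 0.3796.
So R1 = R2 · (V_DC/V_out − 1) = 4.40 × (35.3/13.4 − 1) = 4.40 × 1.634 = 7.191 Ω.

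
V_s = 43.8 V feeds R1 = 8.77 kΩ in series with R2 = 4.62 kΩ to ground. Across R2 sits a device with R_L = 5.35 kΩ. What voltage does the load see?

First combine the lower leg with the load: R2 ‖ R_L = 2.479 kΩ.
Now apply the divider: V_out = 43.8 × 0.2204 = 9.653 V.

V_out ≈ 9.65 V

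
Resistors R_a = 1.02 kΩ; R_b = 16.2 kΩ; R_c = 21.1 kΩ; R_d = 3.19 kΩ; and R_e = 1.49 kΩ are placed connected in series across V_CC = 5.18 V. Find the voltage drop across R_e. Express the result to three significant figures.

V ≈ 0.179 V

ΣR = 1.02 + 16.2 + 21.1 + 3.19 + 1.49 = 43.00 kΩ.
V = V_CC · R/ΣR = 5.18 × 0.03465 = 0.1795 V.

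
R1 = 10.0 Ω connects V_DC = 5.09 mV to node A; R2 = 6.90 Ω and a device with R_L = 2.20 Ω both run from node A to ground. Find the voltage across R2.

R2 ‖ R_L = (6.90 × 2.20)/(6.90 + 2.20) = 1.668 Ω.
Voltage divider with the loaded lower leg: V_out = 5.09 × 1.668/(10.0 + 1.668) = 5.09 × 0.1430 = 0.7277 mV.

V_out ≈ 0.728 mV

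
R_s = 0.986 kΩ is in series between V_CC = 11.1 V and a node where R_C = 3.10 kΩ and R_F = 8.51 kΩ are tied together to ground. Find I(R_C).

Parallel bank: R_p = 1/(1/3.10 + 1/8.51) = 2.272 kΩ.
V_A by voltage divider: V_A = 11.1 × 2.272/(0.986 + 2.272) = 7.741 V.
I(R_C) = V_A / R_C = 7.741/3.10 = 2.497 mA.

I ≈ 2.50 mA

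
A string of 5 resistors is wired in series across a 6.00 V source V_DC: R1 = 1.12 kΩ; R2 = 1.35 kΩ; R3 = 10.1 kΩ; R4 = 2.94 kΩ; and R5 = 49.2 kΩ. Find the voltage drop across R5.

Series total: ΣR = 1.12 + 1.35 + 10.1 + 2.94 + 49.2 = 64.71 kΩ.
Voltage divider: V = V_DC · (49.20 / 64.71) = 6.00 × 0.7603 = 4.562 V.

V ≈ 4.56 V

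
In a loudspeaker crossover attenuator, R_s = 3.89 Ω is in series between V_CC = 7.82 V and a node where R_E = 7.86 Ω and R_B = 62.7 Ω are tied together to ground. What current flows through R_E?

Equivalent of the parallel group: R_p = 6.984 Ω.
Node voltage V_A = V_CC · R_p/(R_s + R_p) = 7.82 × 0.6423 = 5.023 V.
Branch current I = V_A/R_E = 5.023/7.86 = 0.6390 A.

I ≈ 0.639 A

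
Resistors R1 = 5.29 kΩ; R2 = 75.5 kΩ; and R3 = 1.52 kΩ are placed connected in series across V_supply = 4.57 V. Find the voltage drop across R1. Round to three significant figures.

Total series resistance ΣR = 5.29 + 75.5 + 1.52 = 82.31 kΩ.
Voltage divider: V = V_supply · (5.290 / 82.31) = 4.57 × 0.06427 = 0.2937 V.

V ≈ 0.294 V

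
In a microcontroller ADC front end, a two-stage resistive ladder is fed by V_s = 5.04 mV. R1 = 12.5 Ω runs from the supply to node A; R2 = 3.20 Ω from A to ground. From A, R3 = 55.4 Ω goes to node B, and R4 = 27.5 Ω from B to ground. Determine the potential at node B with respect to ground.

Node A sees R2 in parallel with the series input of stage 2, R3 + R4 = 82.90 Ω.
Effective lower resistance at A: R2 ‖ 82.90 = 3.081 Ω.
V_A = 5.04 × 3.081/(12.5 + 3.081) = 0.9966 mV.
Stage 2 is unloaded, so V_B = V_A · R4/(R3+R4) = 0.9966 × 27.5/82.90 = 0.3306 mV.

V_B ≈ 0.331 mV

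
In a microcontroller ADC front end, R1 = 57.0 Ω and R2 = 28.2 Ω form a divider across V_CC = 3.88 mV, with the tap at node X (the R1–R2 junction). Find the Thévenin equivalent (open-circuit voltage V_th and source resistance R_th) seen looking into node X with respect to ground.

V_th ≈ 1.28 mV, R_th ≈ 18.9 Ω

V_th is the unloaded tap voltage: V_CC · R2/(R1+R2) = 3.88 × 0.3310 = 1.284 mV.
Zeroing V_CC shorts the top of R1 to ground, so R_th = R1 ‖ R2 = 18.87 Ω.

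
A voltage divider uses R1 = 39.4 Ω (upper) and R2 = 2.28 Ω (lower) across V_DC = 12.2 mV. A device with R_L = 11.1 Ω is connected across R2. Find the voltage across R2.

V_out ≈ 0.559 mV

The load sits in parallel with R2, giving an effective lower resistance R2' = R2·R_L/(R2+R_L) = 1.891 Ω.
Now apply the divider: V_out = 12.2 × 0.04581 = 0.5589 mV.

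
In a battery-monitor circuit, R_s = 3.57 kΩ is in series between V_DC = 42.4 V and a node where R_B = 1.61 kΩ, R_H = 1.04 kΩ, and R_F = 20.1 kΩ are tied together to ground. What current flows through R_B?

I ≈ 3.86 mA

Combine the parallel branches: R_p = (1/1.61 + 1/1.04 + 1/20.1)⁻¹ = 0.6126 kΩ.
V_A by voltage divider: V_A = 42.4 × 0.6126/(3.57 + 0.6126) = 6.210 V.
I(R_B) = V_A / R_B = 6.210/1.61 = 3.857 mA.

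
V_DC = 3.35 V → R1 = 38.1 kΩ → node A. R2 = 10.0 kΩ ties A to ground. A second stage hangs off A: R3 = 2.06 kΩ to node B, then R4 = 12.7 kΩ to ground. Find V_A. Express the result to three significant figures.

V_A ≈ 0.453 V

The second stage (R3 + R4 = 14.76 kΩ) loads node A in parallel with R2.
Effective lower resistance at A: R2 ‖ 14.76 = 5.961 kΩ.
V_A = 3.35 × 5.961/(38.1 + 5.961) = 0.4532 V.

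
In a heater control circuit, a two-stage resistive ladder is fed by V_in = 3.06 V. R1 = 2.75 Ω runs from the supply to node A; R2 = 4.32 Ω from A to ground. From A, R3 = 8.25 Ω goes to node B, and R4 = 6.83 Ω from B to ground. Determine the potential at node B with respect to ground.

Node A sees R2 in parallel with the series input of stage 2, R3 + R4 = 15.08 Ω.
R2 ‖ (R3+R4) = 3.358 Ω.
First divider: V_A = V_in · 3.358/(2.75 + 3.358) = 1.682 V.
Then the unloaded second divider: V_B = V_A × R4/(R3+R4) = 1.682 × 0.4529 = 0.7619 V.

V_B ≈ 0.762 V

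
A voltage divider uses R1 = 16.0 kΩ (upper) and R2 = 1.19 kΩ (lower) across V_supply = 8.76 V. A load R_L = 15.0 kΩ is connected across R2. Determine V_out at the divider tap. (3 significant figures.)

V_out ≈ 0.565 V

The load sits in parallel with R2, giving an effective lower resistance R2' = R2·R_L/(R2+R_L) = 1.103 kΩ.
Then V_out = V_supply · R2'/(R1 + R2') = 8.76 × 1.103/17.10 = 0.5647 V.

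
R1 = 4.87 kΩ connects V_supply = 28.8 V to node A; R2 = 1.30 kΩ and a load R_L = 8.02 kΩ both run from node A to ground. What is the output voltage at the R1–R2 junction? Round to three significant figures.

V_out ≈ 5.38 V

The load sits in parallel with R2, giving an effective lower resistance R2' = R2·R_L/(R2+R_L) = 1.119 kΩ.
Voltage divider with the loaded lower leg: V_out = 28.8 × 1.119/(4.87 + 1.119) = 28.8 × 0.1868 = 5.380 V.
(Unloaded it would be 6.07 V; the load pulls it down.)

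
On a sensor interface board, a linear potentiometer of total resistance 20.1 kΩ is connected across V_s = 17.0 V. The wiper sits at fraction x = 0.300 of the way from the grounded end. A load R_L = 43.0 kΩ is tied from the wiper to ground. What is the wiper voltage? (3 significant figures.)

V_out ≈ 4.64 V

The pot divides into 14.07 kΩ above the wiper and 6.030 kΩ below.
R_L loads the lower segment: effective lower R = 5.288 kΩ.
Loaded-divider output: V_out = 17.0 × 0.2732 = 4.644 V.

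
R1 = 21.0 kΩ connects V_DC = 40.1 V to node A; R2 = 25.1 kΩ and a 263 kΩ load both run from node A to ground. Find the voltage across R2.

V_out ≈ 20.9 V

The load sits in parallel with R2, giving an effective lower resistance R2' = R2·R_L/(R2+R_L) = 22.91 kΩ.
Now apply the divider: V_out = 40.1 × 0.5218 = 20.92 V.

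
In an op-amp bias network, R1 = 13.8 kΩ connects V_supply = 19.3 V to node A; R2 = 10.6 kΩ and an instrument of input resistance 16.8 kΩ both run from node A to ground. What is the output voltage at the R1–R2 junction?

V_out ≈ 6.18 V

The load sits in parallel with R2, giving an effective lower resistance R2' = R2·R_L/(R2+R_L) = 6.499 kΩ.
Then V_out = V_supply · R2'/(R1 + R2') = 19.3 × 6.499/20.30 = 6.179 V.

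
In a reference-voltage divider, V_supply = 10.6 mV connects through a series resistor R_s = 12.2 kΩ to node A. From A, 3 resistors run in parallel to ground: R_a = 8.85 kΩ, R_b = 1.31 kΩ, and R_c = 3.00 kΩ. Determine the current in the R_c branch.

I ≈ 0.224 µA

Equivalent of the parallel group: R_p = 0.8267 kΩ.
V_A by voltage divider: V_A = 10.6 × 0.8267/(12.2 + 0.8267) = 0.6727 mV.
I(R_c) = V_A / R_c = 0.6727/3.00 = 0.2242 µA.
(Equivalently: I_total = 0.8137 µA, then current-divider fraction G_k/ΣG = 0.2756.)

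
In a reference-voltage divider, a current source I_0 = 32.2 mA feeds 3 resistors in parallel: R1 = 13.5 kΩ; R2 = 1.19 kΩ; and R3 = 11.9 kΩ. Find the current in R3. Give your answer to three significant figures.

Total conductance ΣG = 1/13.5 + 1/1.19 + 1/11.9 = 0.9984 (units of 1/kΩ).
Current divider: I(R3) = I_0 · G_k/ΣG = 32.2 × (0.08403/0.9984) = 32.2 × 0.08416 = 2.710 mA.

I ≈ 2.71 mA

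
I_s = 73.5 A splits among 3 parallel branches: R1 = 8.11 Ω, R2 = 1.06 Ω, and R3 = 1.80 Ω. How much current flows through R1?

Conductances: ΣG = 1/8.11 + 1/1.06 + 1/1.80 = 1.622 (1/Ω).
By the current-divider rule, I = I_s · G_k/ΣG = 73.5 × 0.07601 = 5.587 A.

I ≈ 5.59 A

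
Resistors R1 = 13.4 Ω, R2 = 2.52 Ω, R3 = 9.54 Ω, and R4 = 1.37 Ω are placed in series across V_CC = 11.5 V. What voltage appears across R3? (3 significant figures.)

Series total: ΣR = 13.4 + 2.52 + 9.54 + 1.37 = 26.83 Ω.
V = V_CC · R/ΣR = 11.5 × 0.3556 = 4.089 V.

V ≈ 4.09 V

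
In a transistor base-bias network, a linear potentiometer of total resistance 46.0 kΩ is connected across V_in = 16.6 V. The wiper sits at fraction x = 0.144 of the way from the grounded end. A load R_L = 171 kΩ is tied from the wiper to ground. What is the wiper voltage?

The pot divides into 39.38 kΩ above the wiper and 6.624 kΩ below.
Lower segment in parallel with the load: 6.624 ‖ 171 = 6.377 kΩ.
Then V_out = V_in · 6.377/(39.38 + 6.377) = 2.314 V.

V_out ≈ 2.31 V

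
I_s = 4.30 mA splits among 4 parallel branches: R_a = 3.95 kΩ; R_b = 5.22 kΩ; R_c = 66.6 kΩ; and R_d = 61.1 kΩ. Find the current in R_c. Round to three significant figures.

Total conductance ΣG = 1/3.95 + 1/5.22 + 1/66.6 + 1/61.1 = 0.4761 (units of 1/kΩ).
Current divider: I(R_c) = I_s · G_k/ΣG = 4.30 × (0.01502/0.4761) = 4.30 × 0.03154 = 0.1356 mA.

I ≈ 0.136 mA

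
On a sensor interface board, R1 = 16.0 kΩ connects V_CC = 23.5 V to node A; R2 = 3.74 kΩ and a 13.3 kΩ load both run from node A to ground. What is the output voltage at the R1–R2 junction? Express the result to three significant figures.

The load sits in parallel with R2, giving an effective lower resistance R2' = R2·R_L/(R2+R_L) = 2.919 kΩ.
Voltage divider with the loaded lower leg: V_out = 23.5 × 2.919/(16.0 + 2.919) = 23.5 × 0.1543 = 3.626 V.
(Unloaded it would be 4.45 V; the load pulls it down.)

V_out ≈ 3.63 V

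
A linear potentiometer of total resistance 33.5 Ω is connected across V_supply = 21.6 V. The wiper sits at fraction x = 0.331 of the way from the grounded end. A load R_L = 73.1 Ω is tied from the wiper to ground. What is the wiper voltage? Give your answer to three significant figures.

Split the track: R_lower = x·R_p = 11.09 Ω, R_upper = (1−x)·R_p = 22.41 Ω.
(x·R_p) ‖ R_L = 9.628 Ω.
V_out = 21.6 × 9.628/(22.41 + 9.628) = 6.491 V.
(Unloaded: V_out = x·V_supply = 7.15 V.)

V_out ≈ 6.49 V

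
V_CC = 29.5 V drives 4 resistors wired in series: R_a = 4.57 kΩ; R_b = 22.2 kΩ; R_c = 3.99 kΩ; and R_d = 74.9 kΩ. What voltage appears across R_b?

V ≈ 6.20 V

Series total: ΣR = 4.57 + 22.2 + 3.99 + 74.9 = 105.7 kΩ.
Voltage divider: V = V_CC · (22.20 / 105.7) = 29.5 × 0.2101 = 6.198 V.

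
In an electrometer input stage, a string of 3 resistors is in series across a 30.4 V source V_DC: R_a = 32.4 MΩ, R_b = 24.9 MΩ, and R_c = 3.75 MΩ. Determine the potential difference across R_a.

V ≈ 16.1 V

Total series resistance ΣR = 32.4 + 24.9 + 3.75 = 61.05 MΩ.
By the voltage-divider rule, V = 30.4 × 32.40/61.05 = 16.13 V.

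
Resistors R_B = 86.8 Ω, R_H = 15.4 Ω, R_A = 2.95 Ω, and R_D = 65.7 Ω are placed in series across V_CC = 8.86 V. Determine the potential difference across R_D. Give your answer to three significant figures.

V ≈ 3.41 V

Total series resistance ΣR = 86.8 + 15.4 + 2.95 + 65.7 = 170.8 Ω.
V = V_CC · R/ΣR = 8.86 × 0.3845 = 3.407 V.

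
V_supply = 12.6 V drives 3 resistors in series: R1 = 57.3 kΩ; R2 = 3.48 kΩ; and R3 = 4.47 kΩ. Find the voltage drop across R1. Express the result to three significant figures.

V ≈ 11.1 V

ΣR = 57.3 + 3.48 + 4.47 = 65.25 kΩ.
Voltage divider: V = V_supply · (57.30 / 65.25) = 12.6 × 0.8782 = 11.06 V.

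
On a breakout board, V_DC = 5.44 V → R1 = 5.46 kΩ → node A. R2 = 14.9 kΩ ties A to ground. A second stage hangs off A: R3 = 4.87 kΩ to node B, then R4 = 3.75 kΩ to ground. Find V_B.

Node A sees R2 in parallel with the series input of stage 2, R3 + R4 = 8.620 kΩ.
Effective lower resistance at A: R2 ‖ 8.620 = 5.461 kΩ.
V_A = 5.44 × 5.461/(5.46 + 5.461) = 2.720 V.
Then the unloaded second divider: V_B = V_A × R4/(R3+R4) = 2.720 × 0.4350 = 1.183 V.

V_B ≈ 1.18 V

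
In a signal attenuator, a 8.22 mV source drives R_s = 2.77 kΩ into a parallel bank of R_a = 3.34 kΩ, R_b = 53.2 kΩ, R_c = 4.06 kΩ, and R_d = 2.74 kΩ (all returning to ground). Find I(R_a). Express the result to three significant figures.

I ≈ 0.688 µA

Combine the parallel branches: R_p = (1/3.34 + 1/53.2 + 1/4.06 + 1/2.74)⁻¹ = 1.076 kΩ.
Node voltage V_A = V_CC · R_p/(R_s + R_p) = 8.22 × 0.2797 = 2.300 mV.
I(R_a) = V_A / R_a = 2.300/3.34 = 0.6885 µA.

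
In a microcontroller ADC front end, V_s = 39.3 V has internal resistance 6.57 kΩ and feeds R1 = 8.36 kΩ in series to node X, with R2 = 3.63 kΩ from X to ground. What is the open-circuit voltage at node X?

R1' = 6.57 + 8.36 = 14.93 kΩ (source resistance + R1).
V_th is the unloaded tap voltage: V_s · R2/(R1'+R2) = 39.3 × 0.1956 = 7.686 V.

V_th ≈ 7.69 V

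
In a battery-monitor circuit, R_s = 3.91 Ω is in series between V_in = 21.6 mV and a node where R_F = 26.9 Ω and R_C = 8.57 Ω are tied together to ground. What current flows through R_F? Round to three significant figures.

Equivalent of the parallel group: R_p = 6.499 Ω.
V_A = 21.6 × 6.499/10.41 = 13.49 mV.
I(R_F) = V_A / R_F = 13.49/26.9 = 0.5014 mA.
(Equivalently: I_total = 2.075 mA, then current-divider fraction G_k/ΣG = 0.2416.)

I ≈ 0.501 mA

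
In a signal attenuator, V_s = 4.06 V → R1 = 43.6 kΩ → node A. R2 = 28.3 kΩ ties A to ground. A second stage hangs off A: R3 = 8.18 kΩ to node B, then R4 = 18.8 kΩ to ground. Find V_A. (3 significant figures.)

Node A sees R2 in parallel with the series input of stage 2, R3 + R4 = 26.98 kΩ.
Effective lower resistance at A: R2 ‖ 26.98 = 13.81 kΩ.
First divider: V_A = V_s · 13.81/(43.6 + 13.81) = 0.9767 V.

V_A ≈ 0.977 V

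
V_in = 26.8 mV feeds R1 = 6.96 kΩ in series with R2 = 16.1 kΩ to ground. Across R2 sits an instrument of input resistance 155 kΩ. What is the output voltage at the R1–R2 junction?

R2 ‖ R_L = (16.1 × 155)/(16.1 + 155) = 14.59 kΩ.
Now apply the divider: V_out = 26.8 × 0.6770 = 18.14 mV.

V_out ≈ 18.1 mV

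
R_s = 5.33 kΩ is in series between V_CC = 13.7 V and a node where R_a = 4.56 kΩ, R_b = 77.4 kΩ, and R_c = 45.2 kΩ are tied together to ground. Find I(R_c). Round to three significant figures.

I ≈ 0.129 mA

Combine the parallel branches: R_p = (1/4.56 + 1/77.4 + 1/45.2)⁻¹ = 3.932 kΩ.
V_A = 13.7 × 3.932/9.262 = 5.816 V.
Branch current I = V_A/R_c = 5.816/45.2 = 0.1287 mA.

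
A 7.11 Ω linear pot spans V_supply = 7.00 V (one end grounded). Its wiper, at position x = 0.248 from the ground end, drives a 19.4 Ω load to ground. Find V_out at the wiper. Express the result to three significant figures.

V_out ≈ 1.62 V

Split the track: R_lower = x·R_p = 1.763 Ω, R_upper = (1−x)·R_p = 5.347 Ω.
(x·R_p) ‖ R_L = 1.616 Ω.
V_out = 7.00 × 1.616/(5.347 + 1.616) = 1.625 V.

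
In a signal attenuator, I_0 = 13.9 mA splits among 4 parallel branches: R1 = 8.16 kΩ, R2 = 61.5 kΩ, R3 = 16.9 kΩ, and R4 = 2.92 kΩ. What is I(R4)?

ΣG = 1/8.16 + 1/61.5 + 1/16.9 + 1/2.92 = 0.5404.
Current divider: I(R4) = I_0 · G_k/ΣG = 13.9 × (0.3425/0.5404) = 13.9 × 0.6337 = 8.808 mA.

I ≈ 8.81 mA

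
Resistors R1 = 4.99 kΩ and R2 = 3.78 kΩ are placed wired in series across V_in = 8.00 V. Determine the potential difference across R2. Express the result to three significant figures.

ΣR = 4.99 + 3.78 = 8.770 kΩ.
Voltage divider: V = V_in · (3.780 / 8.770) = 8.00 × 0.4310 = 3.448 V.

V ≈ 3.45 V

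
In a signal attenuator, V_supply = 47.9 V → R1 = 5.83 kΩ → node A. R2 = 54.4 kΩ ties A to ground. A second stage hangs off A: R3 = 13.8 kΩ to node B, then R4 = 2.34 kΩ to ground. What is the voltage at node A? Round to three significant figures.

Node A sees R2 in parallel with the series input of stage 2, R3 + R4 = 16.14 kΩ.
R2 ‖ (R3+R4) = 12.45 kΩ.
First divider: V_A = V_supply · 12.45/(5.83 + 12.45) = 32.62 V.

V_A ≈ 32.6 V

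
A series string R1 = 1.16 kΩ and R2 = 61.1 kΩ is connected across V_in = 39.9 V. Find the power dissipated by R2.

P ≈ 25.1 mW

The common current is I = 39.9/62.26 = 0.6409 mA.
P(R2) = I²·R2 = (0.6409)² × 61.1 = 25.09 mW.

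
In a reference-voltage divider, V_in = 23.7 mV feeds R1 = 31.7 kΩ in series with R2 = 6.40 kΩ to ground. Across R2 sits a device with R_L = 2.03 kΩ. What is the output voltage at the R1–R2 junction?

V_out ≈ 1.10 mV

First combine the lower leg with the load: R2 ‖ R_L = 1.541 kΩ.
Voltage divider with the loaded lower leg: V_out = 23.7 × 1.541/(31.7 + 1.541) = 23.7 × 0.04636 = 1.099 mV.
(Unloaded it would be 3.98 mV; the load pulls it down.)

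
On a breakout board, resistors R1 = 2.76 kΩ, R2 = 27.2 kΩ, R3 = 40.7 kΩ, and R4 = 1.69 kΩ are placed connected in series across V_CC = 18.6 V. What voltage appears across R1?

V ≈ 0.710 V

ΣR = 2.76 + 27.2 + 40.7 + 1.69 = 72.35 kΩ.
By the voltage-divider rule, V = 18.6 × 2.760/72.35 = 0.7096 V.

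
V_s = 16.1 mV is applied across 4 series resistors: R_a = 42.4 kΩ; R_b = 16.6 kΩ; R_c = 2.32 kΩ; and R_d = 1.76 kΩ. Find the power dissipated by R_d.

The common current is I = 16.1/63.08 = 0.2552 µA.
P(R_d) = I²·R_d = (0.2552)² × 1.76 = 0.1147 nW.

P ≈ 0.115 nW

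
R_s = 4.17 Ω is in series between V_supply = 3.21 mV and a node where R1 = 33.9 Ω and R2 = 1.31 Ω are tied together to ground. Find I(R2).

Combine the parallel branches: R_p = (1/33.9 + 1/1.31)⁻¹ = 1.261 Ω.
V_A by voltage divider: V_A = 3.21 × 1.261/(4.17 + 1.261) = 0.7454 mV.
I(R2) = V_A / R2 = 0.7454/1.31 = 0.5690 mA.

I ≈ 0.569 mA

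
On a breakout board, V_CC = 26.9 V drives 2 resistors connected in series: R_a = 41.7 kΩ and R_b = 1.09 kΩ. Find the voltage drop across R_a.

ΣR = 41.7 + 1.09 = 42.79 kΩ.
By the voltage-divider rule, V = 26.9 × 41.70/42.79 = 26.21 V.

V ≈ 26.2 V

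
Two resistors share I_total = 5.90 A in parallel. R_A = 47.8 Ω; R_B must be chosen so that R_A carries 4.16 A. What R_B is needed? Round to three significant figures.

Two-branch current divider: I_A = I_total · R_B/(R_A + R_B).
With f = 0.7051, R_B = R_A · f/(1−f) = 47.8 × 2.391 = 114.3 Ω.

R_B ≈ 114 Ω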